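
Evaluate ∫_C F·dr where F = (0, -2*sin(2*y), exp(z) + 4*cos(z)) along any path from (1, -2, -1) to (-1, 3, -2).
-4*sin(2) - exp(-1) + exp(-2) - cos(4) + cos(6) + 4*sin(1)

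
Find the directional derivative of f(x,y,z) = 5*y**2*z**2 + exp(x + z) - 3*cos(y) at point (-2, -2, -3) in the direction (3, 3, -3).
-sqrt(3)*(sin(2) + 20)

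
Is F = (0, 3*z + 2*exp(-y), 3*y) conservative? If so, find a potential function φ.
Yes, F is conservative. φ = 3*y*z - 2*exp(-y)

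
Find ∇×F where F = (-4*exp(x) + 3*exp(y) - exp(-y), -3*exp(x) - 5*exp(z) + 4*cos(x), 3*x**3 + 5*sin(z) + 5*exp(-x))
(5*exp(z), -9*x**2 + 5*exp(-x), -3*exp(x) - 3*exp(y) - 4*sin(x) - exp(-y))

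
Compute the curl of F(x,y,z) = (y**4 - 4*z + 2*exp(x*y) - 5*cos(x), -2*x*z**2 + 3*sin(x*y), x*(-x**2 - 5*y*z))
(-x*z, 3*x**2 + 5*y*z - 4, -2*x*exp(x*y) - 4*y**3 + 3*y*cos(x*y) - 2*z**2)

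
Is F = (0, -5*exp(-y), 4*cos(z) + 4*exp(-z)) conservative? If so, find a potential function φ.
Yes, F is conservative. φ = 4*sin(z) - 4*exp(-z) + 5*exp(-y)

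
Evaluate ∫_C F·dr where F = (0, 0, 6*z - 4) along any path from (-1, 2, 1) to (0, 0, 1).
0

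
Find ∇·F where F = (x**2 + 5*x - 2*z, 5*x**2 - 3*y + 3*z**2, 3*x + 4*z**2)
2*x + 8*z + 2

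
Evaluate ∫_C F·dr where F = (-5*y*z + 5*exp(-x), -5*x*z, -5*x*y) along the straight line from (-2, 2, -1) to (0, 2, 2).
15 + 5*exp(2)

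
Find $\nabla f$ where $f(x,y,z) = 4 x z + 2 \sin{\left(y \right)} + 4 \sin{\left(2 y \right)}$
(4*z, 2*cos(y) + 8*cos(2*y), 4*x)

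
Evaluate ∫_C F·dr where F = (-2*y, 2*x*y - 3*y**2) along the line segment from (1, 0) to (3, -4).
328/3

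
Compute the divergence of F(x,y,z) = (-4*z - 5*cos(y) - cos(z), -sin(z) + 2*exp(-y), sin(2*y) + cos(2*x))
-2*exp(-y)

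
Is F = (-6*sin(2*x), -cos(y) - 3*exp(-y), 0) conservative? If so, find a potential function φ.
Yes, F is conservative. φ = -sin(y) + 3*cos(2*x) + 3*exp(-y)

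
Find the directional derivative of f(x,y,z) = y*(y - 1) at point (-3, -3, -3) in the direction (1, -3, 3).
21*sqrt(19)/19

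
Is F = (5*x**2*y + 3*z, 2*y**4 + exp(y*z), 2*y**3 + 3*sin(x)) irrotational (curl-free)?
No, ∇×F = (y*(6*y - exp(y*z)), 3 - 3*cos(x), -5*x**2)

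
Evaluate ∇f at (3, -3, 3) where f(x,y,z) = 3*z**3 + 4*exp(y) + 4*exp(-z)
(0, 4*exp(-3), 81 - 4*exp(-3))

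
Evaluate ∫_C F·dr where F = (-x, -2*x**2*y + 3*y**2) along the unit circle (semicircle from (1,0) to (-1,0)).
0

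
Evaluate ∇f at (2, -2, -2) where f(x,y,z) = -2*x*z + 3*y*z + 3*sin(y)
(4, -6 + 3*cos(2), -10)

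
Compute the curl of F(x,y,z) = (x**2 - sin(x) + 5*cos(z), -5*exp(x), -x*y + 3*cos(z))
(-x, y - 5*sin(z), -5*exp(x))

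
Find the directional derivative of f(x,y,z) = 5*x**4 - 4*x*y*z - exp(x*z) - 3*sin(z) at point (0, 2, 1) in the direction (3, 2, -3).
9*sqrt(22)*(-3 + cos(1))/22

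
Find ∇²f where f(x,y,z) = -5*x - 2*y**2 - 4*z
-4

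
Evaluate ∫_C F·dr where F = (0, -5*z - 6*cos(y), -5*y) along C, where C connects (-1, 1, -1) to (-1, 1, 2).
-15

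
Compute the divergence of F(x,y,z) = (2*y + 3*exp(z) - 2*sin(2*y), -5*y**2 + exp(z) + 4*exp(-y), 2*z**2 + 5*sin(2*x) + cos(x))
-10*y + 4*z - 4*exp(-y)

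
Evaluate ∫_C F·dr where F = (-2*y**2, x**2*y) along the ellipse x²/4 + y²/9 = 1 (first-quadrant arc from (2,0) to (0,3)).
33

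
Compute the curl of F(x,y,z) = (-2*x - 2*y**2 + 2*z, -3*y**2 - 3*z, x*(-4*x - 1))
(3, 8*x + 3, 4*y)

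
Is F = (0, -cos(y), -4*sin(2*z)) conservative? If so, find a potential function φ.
Yes, F is conservative. φ = -sin(y) + 2*cos(2*z)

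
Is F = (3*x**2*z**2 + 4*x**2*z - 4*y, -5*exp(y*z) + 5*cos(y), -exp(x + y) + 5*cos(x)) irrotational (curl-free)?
No, ∇×F = (5*y*exp(y*z) - exp(x + y), 6*x**2*z + 4*x**2 + exp(x + y) + 5*sin(x), 4)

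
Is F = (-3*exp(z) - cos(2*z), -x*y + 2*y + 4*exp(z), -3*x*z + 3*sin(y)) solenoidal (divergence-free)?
No, ∇·F = 2 - 4*x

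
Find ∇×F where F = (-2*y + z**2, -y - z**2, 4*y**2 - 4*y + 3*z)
(8*y + 2*z - 4, 2*z, 2)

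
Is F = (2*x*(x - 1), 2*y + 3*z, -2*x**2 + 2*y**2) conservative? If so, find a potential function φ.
No, ∇×F = (4*y - 3, 4*x, 0) ≠ 0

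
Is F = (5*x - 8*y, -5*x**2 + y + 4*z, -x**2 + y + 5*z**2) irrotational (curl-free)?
No, ∇×F = (-3, 2*x, 8 - 10*x)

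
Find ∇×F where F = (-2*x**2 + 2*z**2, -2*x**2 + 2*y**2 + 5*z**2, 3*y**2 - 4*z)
(6*y - 10*z, 4*z, -4*x)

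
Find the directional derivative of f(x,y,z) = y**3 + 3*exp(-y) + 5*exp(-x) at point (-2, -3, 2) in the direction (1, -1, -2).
sqrt(6)*(-5*exp(2) - 27 + 3*exp(3))/6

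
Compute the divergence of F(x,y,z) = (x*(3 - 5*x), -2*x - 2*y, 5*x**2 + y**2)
1 - 10*x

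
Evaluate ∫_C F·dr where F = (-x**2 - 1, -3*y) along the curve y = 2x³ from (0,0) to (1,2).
-22/3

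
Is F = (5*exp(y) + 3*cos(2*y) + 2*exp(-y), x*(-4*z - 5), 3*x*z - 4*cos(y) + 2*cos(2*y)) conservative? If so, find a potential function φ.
No, ∇×F = (4*x + 4*sin(y) - 4*sin(2*y), -3*z, -4*z - 5*exp(y) + 6*sin(2*y) - 5 + 2*exp(-y)) ≠ 0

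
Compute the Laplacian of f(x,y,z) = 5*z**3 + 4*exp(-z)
30*z + 4*exp(-z)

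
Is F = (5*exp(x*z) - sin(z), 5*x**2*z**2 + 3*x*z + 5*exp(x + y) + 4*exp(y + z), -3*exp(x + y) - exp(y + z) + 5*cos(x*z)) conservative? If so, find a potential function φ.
No, ∇×F = (-10*x**2*z - 3*x - 3*exp(x + y) - 5*exp(y + z), 5*x*exp(x*z) + 5*z*sin(x*z) + 3*exp(x + y) - cos(z), 10*x*z**2 + 3*z + 5*exp(x + y)) ≠ 0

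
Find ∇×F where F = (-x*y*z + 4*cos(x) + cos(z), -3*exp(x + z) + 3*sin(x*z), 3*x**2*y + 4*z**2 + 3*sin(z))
(3*x**2 - 3*x*cos(x*z) + 3*exp(x + z), -7*x*y - sin(z), x*z + 3*z*cos(x*z) - 3*exp(x + z))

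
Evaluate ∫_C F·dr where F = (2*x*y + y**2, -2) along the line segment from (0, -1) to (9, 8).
558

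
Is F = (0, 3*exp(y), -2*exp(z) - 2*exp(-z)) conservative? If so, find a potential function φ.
Yes, F is conservative. φ = 3*exp(y) - 2*exp(z) + 2*exp(-z)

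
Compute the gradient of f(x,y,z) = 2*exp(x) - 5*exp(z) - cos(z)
(2*exp(x), 0, -5*exp(z) + sin(z))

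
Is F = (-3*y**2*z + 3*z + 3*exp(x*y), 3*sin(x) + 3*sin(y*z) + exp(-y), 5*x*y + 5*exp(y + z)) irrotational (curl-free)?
No, ∇×F = (5*x - 3*y*cos(y*z) + 5*exp(y + z), -3*y**2 - 5*y + 3, -3*x*exp(x*y) + 6*y*z + 3*cos(x))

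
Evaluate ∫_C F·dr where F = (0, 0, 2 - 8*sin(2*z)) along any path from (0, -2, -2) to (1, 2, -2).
0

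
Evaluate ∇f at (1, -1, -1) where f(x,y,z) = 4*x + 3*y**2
(4, -6, 0)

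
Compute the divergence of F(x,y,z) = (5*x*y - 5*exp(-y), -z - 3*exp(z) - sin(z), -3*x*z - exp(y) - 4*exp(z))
-3*x + 5*y - 4*exp(z)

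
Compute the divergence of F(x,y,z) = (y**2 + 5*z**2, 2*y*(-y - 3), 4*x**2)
-4*y - 6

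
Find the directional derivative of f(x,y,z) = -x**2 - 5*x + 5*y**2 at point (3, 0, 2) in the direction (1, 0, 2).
-11*sqrt(5)/5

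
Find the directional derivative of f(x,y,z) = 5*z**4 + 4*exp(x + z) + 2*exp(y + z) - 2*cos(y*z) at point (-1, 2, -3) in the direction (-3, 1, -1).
2*sqrt(11)*(5*exp(4)*sin(6) - 8 + 270*exp(4))*exp(-4)/11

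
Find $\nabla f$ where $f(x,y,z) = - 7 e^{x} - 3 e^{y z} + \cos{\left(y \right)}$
(-7*exp(x), -3*z*exp(y*z) - sin(y), -3*y*exp(y*z))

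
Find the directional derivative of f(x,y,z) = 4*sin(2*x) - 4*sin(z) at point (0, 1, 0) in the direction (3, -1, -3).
36*sqrt(19)/19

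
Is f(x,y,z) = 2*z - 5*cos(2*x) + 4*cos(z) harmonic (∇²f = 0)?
No, ∇²f = 20*cos(2*x) - 4*cos(z)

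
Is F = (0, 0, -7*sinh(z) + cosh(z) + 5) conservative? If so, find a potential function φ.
Yes, F is conservative. φ = 5*z + sinh(z) - 7*cosh(z)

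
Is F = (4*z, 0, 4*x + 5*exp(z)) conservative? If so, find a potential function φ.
Yes, F is conservative. φ = 4*x*z + 5*exp(z)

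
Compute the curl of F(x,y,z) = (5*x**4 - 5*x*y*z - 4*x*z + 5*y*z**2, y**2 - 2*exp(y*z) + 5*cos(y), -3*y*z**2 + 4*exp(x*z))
(2*y*exp(y*z) - 3*z**2, -5*x*y - 4*x + 10*y*z - 4*z*exp(x*z), 5*z*(x - z))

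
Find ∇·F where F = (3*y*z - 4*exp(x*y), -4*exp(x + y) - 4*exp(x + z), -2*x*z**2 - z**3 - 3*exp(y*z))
-4*x*z - 4*y*exp(x*y) - 3*y*exp(y*z) - 3*z**2 - 4*exp(x + y)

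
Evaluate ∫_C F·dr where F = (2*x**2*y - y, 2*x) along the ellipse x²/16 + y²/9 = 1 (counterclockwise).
-60*pi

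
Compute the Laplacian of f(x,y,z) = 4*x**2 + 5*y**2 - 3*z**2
12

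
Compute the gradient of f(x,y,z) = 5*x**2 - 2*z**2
(10*x, 0, -4*z)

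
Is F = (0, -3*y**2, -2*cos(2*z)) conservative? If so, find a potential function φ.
Yes, F is conservative. φ = -y**3 - sin(2*z)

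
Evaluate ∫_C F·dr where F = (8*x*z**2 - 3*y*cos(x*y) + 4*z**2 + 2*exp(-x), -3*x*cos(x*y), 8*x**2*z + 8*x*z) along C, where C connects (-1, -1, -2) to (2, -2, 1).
3*sin(4) - 2*exp(-2) + 3*sin(1) + 2*E + 24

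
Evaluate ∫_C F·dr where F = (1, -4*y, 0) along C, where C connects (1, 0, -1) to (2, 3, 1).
-17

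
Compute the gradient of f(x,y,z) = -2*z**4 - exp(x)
(-exp(x), 0, -8*z**3)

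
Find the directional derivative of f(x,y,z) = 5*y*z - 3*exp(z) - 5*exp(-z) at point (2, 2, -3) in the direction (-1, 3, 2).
sqrt(14)*(-25*exp(3) - 6 + 10*exp(6))*exp(-3)/14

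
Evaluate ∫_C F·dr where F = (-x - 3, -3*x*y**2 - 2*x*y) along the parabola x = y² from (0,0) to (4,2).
-236/5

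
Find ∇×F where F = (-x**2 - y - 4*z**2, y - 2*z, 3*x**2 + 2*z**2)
(2, -6*x - 8*z, 1)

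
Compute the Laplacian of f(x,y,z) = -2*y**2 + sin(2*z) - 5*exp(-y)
-4*sin(2*z) - 4 - 5*exp(-y)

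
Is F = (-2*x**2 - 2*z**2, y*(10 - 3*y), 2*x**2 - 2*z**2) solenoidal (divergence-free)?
No, ∇·F = -4*x - 6*y - 4*z + 10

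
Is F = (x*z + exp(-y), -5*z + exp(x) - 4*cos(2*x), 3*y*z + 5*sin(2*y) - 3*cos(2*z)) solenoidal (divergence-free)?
No, ∇·F = 3*y + z + 6*sin(2*z)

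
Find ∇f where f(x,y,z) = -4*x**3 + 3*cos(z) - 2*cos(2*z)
(-12*x**2, 0, (8*cos(z) - 3)*sin(z))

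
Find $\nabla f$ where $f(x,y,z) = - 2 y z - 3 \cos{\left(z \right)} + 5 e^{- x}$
(-5*exp(-x), -2*z, -2*y + 3*sin(z))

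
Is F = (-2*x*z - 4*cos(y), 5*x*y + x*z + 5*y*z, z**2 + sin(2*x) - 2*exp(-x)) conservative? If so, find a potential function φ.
No, ∇×F = (-x - 5*y, -2*x - 2*cos(2*x) - 2*exp(-x), 5*y + z - 4*sin(y)) ≠ 0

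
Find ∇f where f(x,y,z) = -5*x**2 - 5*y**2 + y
(-10*x, 1 - 10*y, 0)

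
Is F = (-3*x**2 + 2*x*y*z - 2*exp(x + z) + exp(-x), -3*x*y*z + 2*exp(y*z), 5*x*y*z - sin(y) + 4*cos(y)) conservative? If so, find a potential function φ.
No, ∇×F = (3*x*y + 5*x*z - 2*y*exp(y*z) - 4*sin(y) - cos(y), 2*x*y - 5*y*z - 2*exp(x + z), z*(-2*x - 3*y)) ≠ 0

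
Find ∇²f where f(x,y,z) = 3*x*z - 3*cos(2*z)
12*cos(2*z)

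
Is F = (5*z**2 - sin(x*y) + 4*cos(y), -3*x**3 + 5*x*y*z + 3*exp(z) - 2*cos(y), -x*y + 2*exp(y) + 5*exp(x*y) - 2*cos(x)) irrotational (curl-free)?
No, ∇×F = (-5*x*y + 5*x*exp(x*y) - x + 2*exp(y) - 3*exp(z), -5*y*exp(x*y) + y + 10*z - 2*sin(x), -9*x**2 + x*cos(x*y) + 5*y*z + 4*sin(y))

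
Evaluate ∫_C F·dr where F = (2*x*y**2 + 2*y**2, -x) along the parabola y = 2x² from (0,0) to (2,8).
1888/15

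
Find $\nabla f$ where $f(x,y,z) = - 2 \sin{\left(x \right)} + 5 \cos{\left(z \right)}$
(-2*cos(x), 0, -5*sin(z))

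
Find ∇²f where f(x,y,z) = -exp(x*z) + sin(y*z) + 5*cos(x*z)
-x**2*exp(x*z) - 5*x**2*cos(x*z) - y**2*sin(y*z) - z**2*exp(x*z) - z**2*sin(y*z) - 5*z**2*cos(x*z)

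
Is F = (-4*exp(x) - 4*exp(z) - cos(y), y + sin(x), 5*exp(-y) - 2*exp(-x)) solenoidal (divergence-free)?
No, ∇·F = 1 - 4*exp(x)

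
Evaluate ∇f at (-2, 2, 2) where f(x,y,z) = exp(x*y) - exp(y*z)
(2*exp(-4), -4*cosh(4), -2*exp(4))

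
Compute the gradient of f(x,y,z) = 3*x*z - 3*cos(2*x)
(3*z + 6*sin(2*x), 0, 3*x)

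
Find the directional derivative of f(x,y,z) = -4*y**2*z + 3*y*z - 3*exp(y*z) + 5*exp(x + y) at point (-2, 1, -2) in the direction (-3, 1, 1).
sqrt(11)*(-10*E + 3 + 9*exp(2))*exp(-2)/11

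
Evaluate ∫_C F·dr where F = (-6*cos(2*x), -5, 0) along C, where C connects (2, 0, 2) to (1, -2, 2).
-3*sin(2) + 3*sin(4) + 10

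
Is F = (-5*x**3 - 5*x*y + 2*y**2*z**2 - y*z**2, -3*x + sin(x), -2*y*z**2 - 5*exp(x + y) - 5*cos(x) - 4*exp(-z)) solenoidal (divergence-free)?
No, ∇·F = -15*x**2 - 4*y*z - 5*y + 4*exp(-z)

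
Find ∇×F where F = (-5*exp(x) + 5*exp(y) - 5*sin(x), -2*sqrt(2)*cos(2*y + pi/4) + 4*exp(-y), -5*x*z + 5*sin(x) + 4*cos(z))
(0, 5*z - 5*cos(x), -5*exp(y))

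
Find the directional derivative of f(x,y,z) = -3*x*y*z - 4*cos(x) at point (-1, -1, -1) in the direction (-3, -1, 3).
3*sqrt(19)*(1 + 4*sin(1))/19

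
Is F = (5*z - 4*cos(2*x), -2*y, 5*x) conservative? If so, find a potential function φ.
Yes, F is conservative. φ = 5*x*z - y**2 - 2*sin(2*x)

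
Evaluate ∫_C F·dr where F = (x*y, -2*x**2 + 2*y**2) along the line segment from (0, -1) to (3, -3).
-95/6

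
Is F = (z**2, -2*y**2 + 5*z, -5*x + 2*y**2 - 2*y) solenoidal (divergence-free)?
No, ∇·F = -4*y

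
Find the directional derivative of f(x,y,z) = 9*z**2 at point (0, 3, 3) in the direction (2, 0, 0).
0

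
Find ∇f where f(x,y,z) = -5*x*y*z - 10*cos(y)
(-5*y*z, -5*x*z + 10*sin(y), -5*x*y)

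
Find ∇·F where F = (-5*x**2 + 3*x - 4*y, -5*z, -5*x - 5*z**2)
-10*x - 10*z + 3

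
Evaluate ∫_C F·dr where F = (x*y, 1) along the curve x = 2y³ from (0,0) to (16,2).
1550/7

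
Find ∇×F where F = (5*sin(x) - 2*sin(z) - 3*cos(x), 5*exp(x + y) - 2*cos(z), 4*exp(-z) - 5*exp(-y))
(-2*sin(z) + 5*exp(-y), -2*cos(z), 5*exp(x + y))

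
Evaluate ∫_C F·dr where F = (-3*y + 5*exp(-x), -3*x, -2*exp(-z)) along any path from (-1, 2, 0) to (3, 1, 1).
-17 - 5*exp(-3) + 2*exp(-1) + 5*E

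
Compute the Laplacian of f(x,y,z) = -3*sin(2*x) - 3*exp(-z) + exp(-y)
12*sin(2*x) - 3*exp(-z) + exp(-y)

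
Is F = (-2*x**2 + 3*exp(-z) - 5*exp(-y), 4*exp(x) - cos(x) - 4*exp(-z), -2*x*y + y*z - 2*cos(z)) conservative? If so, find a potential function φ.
No, ∇×F = (-2*x + z - 4*exp(-z), 2*y - 3*exp(-z), 4*exp(x) + sin(x) - 5*exp(-y)) ≠ 0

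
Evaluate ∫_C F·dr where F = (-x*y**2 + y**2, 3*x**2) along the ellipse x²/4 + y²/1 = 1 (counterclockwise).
0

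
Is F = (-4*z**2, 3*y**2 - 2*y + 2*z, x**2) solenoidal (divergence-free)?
No, ∇·F = 6*y - 2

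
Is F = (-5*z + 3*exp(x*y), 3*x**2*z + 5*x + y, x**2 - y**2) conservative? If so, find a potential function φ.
No, ∇×F = (-3*x**2 - 2*y, -2*x - 5, 6*x*z - 3*x*exp(x*y) + 5) ≠ 0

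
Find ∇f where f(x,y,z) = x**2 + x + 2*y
(2*x + 1, 2, 0)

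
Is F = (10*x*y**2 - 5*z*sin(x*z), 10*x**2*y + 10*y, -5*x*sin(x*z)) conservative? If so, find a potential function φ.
Yes, F is conservative. φ = 5*x**2*y**2 + 5*y**2 + 5*cos(x*z)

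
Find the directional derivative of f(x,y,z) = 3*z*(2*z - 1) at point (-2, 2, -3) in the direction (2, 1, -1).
13*sqrt(6)/2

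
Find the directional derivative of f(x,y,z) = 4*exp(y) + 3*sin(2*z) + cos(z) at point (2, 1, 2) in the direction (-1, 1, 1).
sqrt(3)*(6*cos(4) - sin(2) + 4*E)/3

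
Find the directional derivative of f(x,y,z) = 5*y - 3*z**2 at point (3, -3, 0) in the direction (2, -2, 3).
-10*sqrt(17)/17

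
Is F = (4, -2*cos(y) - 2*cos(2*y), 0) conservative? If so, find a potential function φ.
Yes, F is conservative. φ = 4*x - 2*sin(y) - sin(2*y)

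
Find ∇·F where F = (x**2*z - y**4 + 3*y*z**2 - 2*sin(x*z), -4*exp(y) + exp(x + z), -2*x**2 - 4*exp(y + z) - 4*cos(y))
2*x*z - 2*z*cos(x*z) - 4*exp(y) - 4*exp(y + z)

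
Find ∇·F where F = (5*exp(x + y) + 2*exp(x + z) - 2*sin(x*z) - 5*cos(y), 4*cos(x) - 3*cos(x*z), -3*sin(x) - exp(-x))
-2*z*cos(x*z) + 5*exp(x + y) + 2*exp(x + z)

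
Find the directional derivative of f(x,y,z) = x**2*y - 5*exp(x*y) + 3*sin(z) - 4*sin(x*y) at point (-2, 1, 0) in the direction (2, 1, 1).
-sqrt(6)/6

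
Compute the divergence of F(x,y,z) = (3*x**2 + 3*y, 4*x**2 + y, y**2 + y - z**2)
6*x - 2*z + 1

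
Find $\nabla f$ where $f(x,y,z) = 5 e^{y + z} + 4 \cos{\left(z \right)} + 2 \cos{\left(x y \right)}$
(-2*y*sin(x*y), -2*x*sin(x*y) + 5*exp(y + z), 5*exp(y + z) - 4*sin(z))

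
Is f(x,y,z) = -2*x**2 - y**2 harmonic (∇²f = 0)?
No, ∇²f = -6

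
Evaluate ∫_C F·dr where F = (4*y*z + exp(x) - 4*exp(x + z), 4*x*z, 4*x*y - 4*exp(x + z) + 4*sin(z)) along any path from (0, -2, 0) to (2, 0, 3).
-4*exp(5) - 4*cos(3) + 7 + exp(2)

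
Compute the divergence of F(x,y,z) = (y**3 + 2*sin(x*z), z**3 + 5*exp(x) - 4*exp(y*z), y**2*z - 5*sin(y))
y**2 - 4*z*exp(y*z) + 2*z*cos(x*z)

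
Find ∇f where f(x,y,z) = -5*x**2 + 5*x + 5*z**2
(5 - 10*x, 0, 10*z)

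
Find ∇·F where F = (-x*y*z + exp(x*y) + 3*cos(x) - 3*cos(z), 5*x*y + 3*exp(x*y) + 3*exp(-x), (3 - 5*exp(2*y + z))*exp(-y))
3*x*exp(x*y) + 5*x - y*z + y*exp(x*y) - 5*exp(y + z) - 3*sin(x)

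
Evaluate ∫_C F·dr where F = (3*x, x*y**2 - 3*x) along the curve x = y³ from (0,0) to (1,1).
11/12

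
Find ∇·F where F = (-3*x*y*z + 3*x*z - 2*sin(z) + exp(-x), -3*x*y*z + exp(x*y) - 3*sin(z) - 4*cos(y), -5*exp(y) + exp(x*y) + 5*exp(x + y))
-3*x*z + x*exp(x*y) - 3*y*z + 3*z + 4*sin(y) - exp(-x)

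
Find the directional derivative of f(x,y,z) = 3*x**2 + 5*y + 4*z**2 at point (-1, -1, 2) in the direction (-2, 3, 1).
43*sqrt(14)/14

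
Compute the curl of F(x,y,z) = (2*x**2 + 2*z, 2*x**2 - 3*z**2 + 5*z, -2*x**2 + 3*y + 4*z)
(6*z - 2, 4*x + 2, 4*x)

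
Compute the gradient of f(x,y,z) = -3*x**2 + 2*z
(-6*x, 0, 2)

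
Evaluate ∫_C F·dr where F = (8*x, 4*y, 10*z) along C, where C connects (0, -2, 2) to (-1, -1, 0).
-22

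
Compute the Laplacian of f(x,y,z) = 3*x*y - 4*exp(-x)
-4*exp(-x)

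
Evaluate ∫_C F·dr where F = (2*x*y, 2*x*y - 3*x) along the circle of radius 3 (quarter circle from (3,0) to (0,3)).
-27*pi/4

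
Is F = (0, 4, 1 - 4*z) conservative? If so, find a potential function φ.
Yes, F is conservative. φ = 4*y - 2*z**2 + z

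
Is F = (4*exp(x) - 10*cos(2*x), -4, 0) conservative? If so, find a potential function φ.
Yes, F is conservative. φ = -4*y + 4*exp(x) - 5*sin(2*x)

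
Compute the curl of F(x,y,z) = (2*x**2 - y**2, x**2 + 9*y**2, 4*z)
(0, 0, 2*x + 2*y)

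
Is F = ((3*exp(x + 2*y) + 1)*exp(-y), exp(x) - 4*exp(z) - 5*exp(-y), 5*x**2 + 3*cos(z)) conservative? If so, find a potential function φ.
No, ∇×F = (4*exp(z), -10*x, exp(x) - 3*exp(x + y) + exp(-y)) ≠ 0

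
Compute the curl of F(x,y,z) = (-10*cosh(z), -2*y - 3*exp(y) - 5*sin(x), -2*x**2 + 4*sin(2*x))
(0, 4*x - 8*cos(2*x) - 10*sinh(z), -5*cos(x))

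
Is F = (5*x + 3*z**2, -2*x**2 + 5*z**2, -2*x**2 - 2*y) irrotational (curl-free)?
No, ∇×F = (-10*z - 2, 4*x + 6*z, -4*x)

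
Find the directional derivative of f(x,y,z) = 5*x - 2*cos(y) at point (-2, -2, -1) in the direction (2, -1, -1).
sqrt(6)*(sin(2) + 5)/3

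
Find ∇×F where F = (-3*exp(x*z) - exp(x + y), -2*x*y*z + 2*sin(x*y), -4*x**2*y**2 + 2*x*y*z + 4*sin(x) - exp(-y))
((2*x*(-4*x*y + y + z)*exp(y) + 1)*exp(-y), 8*x*y**2 - 3*x*exp(x*z) - 2*y*z - 4*cos(x), -2*y*z + 2*y*cos(x*y) + exp(x + y))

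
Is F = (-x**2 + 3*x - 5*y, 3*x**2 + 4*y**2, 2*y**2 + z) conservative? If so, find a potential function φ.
No, ∇×F = (4*y, 0, 6*x + 5) ≠ 0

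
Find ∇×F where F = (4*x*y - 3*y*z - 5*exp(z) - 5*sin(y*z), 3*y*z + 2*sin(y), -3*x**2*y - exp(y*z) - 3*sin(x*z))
(-3*x**2 - 3*y - z*exp(y*z), 6*x*y - 5*y*cos(y*z) - 3*y + 3*z*cos(x*z) - 5*exp(z), -4*x + 5*z*cos(y*z) + 3*z)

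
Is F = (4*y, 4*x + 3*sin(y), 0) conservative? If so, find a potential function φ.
Yes, F is conservative. φ = 4*x*y - 3*cos(y)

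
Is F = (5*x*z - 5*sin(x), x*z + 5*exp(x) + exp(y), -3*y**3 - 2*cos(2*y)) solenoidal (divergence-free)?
No, ∇·F = 5*z + exp(y) - 5*cos(x)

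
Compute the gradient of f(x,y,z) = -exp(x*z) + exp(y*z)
(-z*exp(x*z), z*exp(y*z), -x*exp(x*z) + y*exp(y*z))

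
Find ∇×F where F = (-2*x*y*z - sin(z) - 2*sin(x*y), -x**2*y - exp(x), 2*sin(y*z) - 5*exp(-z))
(2*z*cos(y*z), -2*x*y - cos(z), -2*x*y + 2*x*z + 2*x*cos(x*y) - exp(x))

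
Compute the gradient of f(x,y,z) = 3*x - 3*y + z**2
(3, -3, 2*z)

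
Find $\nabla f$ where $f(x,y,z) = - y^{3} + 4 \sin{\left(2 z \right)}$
(0, -3*y**2, 8*cos(2*z))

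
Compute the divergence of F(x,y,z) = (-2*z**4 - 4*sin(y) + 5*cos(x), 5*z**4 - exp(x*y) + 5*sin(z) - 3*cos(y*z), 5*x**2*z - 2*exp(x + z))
5*x**2 - x*exp(x*y) + 3*z*sin(y*z) - 2*exp(x + z) - 5*sin(x)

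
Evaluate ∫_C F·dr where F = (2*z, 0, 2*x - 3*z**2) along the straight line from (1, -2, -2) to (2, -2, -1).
-7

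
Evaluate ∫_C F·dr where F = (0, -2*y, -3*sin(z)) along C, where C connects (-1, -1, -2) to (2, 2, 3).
-3 + 3*cos(3) - 3*cos(2)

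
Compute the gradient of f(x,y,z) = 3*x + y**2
(3, 2*y, 0)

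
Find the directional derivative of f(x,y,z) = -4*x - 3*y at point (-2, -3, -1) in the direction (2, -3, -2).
sqrt(17)/17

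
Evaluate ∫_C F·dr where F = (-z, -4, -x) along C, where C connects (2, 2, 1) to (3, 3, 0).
-2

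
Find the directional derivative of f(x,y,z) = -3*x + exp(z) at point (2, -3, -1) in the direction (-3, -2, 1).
sqrt(14)*(1 + 9*E)*exp(-1)/14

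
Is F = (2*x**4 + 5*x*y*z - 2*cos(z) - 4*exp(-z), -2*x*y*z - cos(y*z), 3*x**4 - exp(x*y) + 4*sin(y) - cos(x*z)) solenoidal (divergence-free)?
No, ∇·F = 8*x**3 - 2*x*z + x*sin(x*z) + 5*y*z + z*sin(y*z)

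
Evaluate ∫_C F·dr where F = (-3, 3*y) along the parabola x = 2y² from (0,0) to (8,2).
-18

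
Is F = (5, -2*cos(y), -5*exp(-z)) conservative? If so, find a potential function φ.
Yes, F is conservative. φ = 5*x - 2*sin(y) + 5*exp(-z)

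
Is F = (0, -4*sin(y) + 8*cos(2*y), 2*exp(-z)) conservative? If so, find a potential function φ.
Yes, F is conservative. φ = 4*sin(2*y) + 4*cos(y) - 2*exp(-z)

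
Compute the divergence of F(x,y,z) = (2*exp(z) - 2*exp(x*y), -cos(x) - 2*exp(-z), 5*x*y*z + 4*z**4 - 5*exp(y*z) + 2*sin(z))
5*x*y - 2*y*exp(x*y) - 5*y*exp(y*z) + 16*z**3 + 2*cos(z)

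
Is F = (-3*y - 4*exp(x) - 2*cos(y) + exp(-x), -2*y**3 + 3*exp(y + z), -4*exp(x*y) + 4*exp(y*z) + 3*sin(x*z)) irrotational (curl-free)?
No, ∇×F = (-4*x*exp(x*y) + 4*z*exp(y*z) - 3*exp(y + z), 4*y*exp(x*y) - 3*z*cos(x*z), 3 - 2*sin(y))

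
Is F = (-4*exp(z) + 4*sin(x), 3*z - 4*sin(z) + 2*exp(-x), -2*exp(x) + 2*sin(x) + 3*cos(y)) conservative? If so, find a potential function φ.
No, ∇×F = (-3*sin(y) + 4*cos(z) - 3, 2*exp(x) - 4*exp(z) - 2*cos(x), -2*exp(-x)) ≠ 0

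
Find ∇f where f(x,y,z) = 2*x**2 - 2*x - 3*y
(4*x - 2, -3, 0)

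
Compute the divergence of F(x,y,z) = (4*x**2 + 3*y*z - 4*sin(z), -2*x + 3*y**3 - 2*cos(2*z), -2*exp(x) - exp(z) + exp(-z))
8*x + 9*y**2 - 2*cosh(z)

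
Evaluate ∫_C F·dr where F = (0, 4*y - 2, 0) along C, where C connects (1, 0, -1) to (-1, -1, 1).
4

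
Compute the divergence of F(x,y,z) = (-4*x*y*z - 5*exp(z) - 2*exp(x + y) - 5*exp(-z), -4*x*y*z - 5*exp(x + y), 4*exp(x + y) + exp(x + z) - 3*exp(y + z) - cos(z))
-4*x*z - 4*y*z - 7*exp(x + y) + exp(x + z) - 3*exp(y + z) + sin(z)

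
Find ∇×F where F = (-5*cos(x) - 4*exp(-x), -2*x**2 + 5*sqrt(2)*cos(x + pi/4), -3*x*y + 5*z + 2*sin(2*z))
(-3*x, 3*y, -4*x - 5*sqrt(2)*sin(x + pi/4))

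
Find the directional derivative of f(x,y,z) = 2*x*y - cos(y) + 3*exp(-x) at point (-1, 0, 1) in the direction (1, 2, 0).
sqrt(5)*(-3*E - 4)/5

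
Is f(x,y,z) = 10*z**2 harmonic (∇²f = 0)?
No, ∇²f = 20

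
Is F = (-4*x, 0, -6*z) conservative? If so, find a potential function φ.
Yes, F is conservative. φ = -2*x**2 - 3*z**2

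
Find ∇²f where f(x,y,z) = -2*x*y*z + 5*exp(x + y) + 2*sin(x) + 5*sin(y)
10*exp(x + y) - 2*sin(x) - 5*sin(y)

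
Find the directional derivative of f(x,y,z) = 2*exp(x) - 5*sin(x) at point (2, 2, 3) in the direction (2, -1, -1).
sqrt(6)*(-5*cos(2) + 2*exp(2))/3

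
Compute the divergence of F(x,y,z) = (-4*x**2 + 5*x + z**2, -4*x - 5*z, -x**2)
5 - 8*x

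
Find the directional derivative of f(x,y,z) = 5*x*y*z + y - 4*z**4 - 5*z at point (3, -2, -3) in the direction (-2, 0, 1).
337*sqrt(5)/5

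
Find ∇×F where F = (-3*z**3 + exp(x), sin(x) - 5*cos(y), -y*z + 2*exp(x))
(-z, -9*z**2 - 2*exp(x), cos(x))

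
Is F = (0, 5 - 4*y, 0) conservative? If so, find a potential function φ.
Yes, F is conservative. φ = y*(5 - 2*y)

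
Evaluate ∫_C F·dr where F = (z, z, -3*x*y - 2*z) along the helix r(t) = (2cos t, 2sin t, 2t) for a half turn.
-4*pi**2 - 4*pi - 8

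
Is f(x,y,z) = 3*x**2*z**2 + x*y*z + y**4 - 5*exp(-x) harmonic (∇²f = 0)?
No, ∇²f = 6*x**2 + 12*y**2 + 6*z**2 - 5*exp(-x)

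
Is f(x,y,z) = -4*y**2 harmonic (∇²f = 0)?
No, ∇²f = -8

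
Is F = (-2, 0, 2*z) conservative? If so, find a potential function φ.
Yes, F is conservative. φ = -2*x + z**2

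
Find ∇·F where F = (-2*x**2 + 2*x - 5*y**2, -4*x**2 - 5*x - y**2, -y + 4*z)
-4*x - 2*y + 6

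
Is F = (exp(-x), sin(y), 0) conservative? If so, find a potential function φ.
Yes, F is conservative. φ = -cos(y) - exp(-x)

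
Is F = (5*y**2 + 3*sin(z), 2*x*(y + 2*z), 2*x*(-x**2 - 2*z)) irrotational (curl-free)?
No, ∇×F = (-4*x, 6*x**2 + 4*z + 3*cos(z), -8*y + 4*z)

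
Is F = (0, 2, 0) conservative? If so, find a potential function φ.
Yes, F is conservative. φ = 2*y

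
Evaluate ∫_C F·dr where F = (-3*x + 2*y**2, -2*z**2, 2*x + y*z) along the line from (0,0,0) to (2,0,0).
-6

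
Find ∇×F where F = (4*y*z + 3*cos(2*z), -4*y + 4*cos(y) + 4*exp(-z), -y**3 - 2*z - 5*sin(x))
(-3*y**2 + 4*exp(-z), 4*y - 6*sin(2*z) + 5*cos(x), -4*z)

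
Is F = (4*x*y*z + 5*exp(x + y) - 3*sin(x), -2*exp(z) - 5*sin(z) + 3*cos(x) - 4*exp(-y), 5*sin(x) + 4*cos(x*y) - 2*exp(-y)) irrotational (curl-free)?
No, ∇×F = (-4*x*sin(x*y) + 2*exp(z) + 5*cos(z) + 2*exp(-y), 4*x*y + 4*y*sin(x*y) - 5*cos(x), -4*x*z - 5*exp(x + y) - 3*sin(x))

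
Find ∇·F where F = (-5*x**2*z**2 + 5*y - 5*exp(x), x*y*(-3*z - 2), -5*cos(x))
-10*x*z**2 - x*(3*z + 2) - 5*exp(x)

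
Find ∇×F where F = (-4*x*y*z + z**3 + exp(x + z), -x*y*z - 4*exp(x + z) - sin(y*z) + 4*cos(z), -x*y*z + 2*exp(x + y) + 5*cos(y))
(x*y - x*z + y*cos(y*z) + 2*exp(x + y) + 4*exp(x + z) - 5*sin(y) + 4*sin(z), -4*x*y + y*z + 3*z**2 - 2*exp(x + y) + exp(x + z), 4*x*z - y*z - 4*exp(x + z))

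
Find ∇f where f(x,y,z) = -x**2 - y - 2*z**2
(-2*x, -1, -4*z)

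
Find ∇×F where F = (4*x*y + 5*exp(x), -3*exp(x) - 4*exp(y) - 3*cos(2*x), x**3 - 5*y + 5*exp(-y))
(-5 - 5*exp(-y), -3*x**2, -4*x - 3*exp(x) + 6*sin(2*x))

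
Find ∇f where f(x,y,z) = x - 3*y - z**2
(1, -3, -2*z)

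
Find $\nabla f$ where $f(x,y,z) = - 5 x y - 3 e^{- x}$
(-5*y + 3*exp(-x), -5*x, 0)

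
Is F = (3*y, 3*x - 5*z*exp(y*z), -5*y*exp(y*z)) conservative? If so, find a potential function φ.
Yes, F is conservative. φ = 3*x*y - 5*exp(y*z)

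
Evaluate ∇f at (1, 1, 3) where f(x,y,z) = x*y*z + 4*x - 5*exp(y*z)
(7, 3 - 15*exp(3), 1 - 5*exp(3))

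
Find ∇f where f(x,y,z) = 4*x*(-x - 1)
(-8*x - 4, 0, 0)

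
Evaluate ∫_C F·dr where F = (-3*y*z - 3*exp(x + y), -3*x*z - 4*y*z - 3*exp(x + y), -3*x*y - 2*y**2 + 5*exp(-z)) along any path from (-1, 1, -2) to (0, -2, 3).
-19 - 3*exp(-2) - 5*exp(-3) + 5*exp(2)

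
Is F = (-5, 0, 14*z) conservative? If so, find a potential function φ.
Yes, F is conservative. φ = -5*x + 7*z**2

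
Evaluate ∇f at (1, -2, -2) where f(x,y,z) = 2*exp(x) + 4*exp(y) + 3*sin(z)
(2*E, 4*exp(-2), 3*cos(2))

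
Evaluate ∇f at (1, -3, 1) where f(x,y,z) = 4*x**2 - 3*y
(8, -3, 0)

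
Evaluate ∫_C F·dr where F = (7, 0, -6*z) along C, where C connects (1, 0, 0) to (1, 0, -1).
-3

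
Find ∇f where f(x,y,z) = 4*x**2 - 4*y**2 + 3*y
(8*x, 3 - 8*y, 0)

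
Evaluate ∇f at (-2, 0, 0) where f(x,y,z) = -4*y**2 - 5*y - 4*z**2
(0, -5, 0)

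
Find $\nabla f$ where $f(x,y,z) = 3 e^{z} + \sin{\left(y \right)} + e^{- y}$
(0, cos(y) - exp(-y), 3*exp(z))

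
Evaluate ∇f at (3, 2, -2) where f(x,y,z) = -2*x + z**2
(-2, 0, -4)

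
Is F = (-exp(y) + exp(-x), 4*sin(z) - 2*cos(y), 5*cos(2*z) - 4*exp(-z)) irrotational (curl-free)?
No, ∇×F = (-4*cos(z), 0, exp(y))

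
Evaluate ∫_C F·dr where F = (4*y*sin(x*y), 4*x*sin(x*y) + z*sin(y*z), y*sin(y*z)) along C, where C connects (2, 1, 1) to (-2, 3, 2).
-5*cos(6) + 4*cos(2) + cos(1)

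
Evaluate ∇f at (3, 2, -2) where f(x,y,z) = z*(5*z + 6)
(0, 0, -14)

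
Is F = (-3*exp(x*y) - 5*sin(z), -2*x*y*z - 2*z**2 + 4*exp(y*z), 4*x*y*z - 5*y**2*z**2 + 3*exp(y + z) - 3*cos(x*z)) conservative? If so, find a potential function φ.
No, ∇×F = (2*x*y + 4*x*z - 10*y*z**2 - 4*y*exp(y*z) + 4*z + 3*exp(y + z), -4*y*z - 3*z*sin(x*z) - 5*cos(z), 3*x*exp(x*y) - 2*y*z) ≠ 0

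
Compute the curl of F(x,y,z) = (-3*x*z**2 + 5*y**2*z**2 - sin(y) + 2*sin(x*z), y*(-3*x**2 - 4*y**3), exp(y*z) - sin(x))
(z*exp(y*z), -6*x*z + 2*x*cos(x*z) + 10*y**2*z + cos(x), -6*x*y - 10*y*z**2 + cos(y))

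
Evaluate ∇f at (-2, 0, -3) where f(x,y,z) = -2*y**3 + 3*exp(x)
(3*exp(-2), 0, 0)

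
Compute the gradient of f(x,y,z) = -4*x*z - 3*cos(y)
(-4*z, 3*sin(y), -4*x)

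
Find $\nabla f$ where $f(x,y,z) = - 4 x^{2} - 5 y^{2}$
(-8*x, -10*y, 0)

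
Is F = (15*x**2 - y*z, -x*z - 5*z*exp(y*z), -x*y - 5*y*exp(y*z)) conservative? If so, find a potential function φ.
Yes, F is conservative. φ = 5*x**3 - x*y*z - 5*exp(y*z)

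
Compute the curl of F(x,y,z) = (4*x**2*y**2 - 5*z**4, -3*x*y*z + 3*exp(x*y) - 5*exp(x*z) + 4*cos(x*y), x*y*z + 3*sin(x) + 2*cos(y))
(3*x*y + x*z + 5*x*exp(x*z) - 2*sin(y), -y*z - 20*z**3 - 3*cos(x), -8*x**2*y - 3*y*z + 3*y*exp(x*y) - 4*y*sin(x*y) - 5*z*exp(x*z))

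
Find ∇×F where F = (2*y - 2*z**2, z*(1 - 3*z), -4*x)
(6*z - 1, 4 - 4*z, -2)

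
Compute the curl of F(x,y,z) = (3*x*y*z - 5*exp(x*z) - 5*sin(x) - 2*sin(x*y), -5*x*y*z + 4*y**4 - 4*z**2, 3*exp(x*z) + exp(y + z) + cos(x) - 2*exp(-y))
(5*x*y + 8*z + exp(y + z) + 2*exp(-y), 3*x*y - 5*x*exp(x*z) - 3*z*exp(x*z) + sin(x), -3*x*z + 2*x*cos(x*y) - 5*y*z)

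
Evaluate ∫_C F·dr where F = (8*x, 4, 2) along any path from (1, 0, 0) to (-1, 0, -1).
-2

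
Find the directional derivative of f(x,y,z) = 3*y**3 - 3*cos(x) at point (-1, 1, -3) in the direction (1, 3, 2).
3*sqrt(14)*(9 - sin(1))/14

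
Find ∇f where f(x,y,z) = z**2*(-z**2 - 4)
(0, 0, 4*z*(-z**2 - 2))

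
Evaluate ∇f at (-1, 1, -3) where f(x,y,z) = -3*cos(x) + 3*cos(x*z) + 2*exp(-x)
(-2*E - 3*sin(1) + 9*sin(3), 0, 3*sin(3))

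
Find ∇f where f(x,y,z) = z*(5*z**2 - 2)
(0, 0, 15*z**2 - 2)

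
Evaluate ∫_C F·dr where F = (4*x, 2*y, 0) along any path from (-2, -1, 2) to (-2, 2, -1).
3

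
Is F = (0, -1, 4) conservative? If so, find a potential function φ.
Yes, F is conservative. φ = -y + 4*z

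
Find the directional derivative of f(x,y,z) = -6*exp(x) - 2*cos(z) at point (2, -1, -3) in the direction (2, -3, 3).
-3*sqrt(22)*(sin(3) + 2*exp(2))/11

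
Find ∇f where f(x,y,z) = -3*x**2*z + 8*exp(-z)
(-6*x*z, 0, -3*x**2 - 8*exp(-z))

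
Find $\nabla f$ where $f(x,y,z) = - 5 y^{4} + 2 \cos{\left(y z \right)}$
(0, -20*y**3 - 2*z*sin(y*z), -2*y*sin(y*z))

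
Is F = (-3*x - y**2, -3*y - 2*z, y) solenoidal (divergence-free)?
No, ∇·F = -6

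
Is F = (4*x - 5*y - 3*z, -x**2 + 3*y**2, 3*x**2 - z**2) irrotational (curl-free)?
No, ∇×F = (0, -6*x - 3, 5 - 2*x)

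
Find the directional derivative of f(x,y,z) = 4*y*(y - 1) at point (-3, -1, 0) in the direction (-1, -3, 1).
36*sqrt(11)/11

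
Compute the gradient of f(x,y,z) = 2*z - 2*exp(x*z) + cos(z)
(-2*z*exp(x*z), 0, -2*x*exp(x*z) - sin(z) + 2)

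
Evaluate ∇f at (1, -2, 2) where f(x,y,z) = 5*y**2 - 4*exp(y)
(0, -20 - 4*exp(-2), 0)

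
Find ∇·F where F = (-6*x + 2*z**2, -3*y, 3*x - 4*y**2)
-9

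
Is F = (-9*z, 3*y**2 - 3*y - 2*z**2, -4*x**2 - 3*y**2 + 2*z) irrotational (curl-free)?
No, ∇×F = (-6*y + 4*z, 8*x - 9, 0)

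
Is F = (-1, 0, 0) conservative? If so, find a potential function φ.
Yes, F is conservative. φ = -x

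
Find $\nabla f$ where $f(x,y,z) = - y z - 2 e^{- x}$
(2*exp(-x), -z, -y)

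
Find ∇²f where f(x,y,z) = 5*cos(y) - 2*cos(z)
-5*cos(y) + 2*cos(z)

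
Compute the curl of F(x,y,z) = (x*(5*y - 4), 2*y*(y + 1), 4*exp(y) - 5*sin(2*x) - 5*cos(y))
(4*exp(y) + 5*sin(y), 10*cos(2*x), -5*x)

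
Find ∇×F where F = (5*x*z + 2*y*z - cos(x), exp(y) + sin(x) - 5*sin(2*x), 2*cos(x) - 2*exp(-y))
(2*exp(-y), 5*x + 2*y + 2*sin(x), -2*z + cos(x) - 10*cos(2*x))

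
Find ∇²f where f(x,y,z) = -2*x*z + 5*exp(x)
5*exp(x)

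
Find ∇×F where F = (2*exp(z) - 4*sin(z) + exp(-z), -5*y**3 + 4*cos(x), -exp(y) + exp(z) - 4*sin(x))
(-exp(y), 4*cos(x) - 4*cos(z) + 3*sinh(z) + cosh(z), -4*sin(x))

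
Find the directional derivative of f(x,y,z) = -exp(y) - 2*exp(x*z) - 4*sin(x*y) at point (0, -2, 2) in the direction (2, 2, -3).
2*sqrt(17)*(-1 + 4*exp(2))*exp(-2)/17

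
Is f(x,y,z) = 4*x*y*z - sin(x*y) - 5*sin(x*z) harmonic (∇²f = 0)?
No, ∇²f = x**2*sin(x*y) + 5*x**2*sin(x*z) + y**2*sin(x*y) + 5*z**2*sin(x*z)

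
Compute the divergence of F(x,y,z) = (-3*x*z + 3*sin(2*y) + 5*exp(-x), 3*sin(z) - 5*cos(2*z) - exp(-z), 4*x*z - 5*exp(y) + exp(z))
4*x - 3*z + exp(z) - 5*exp(-x)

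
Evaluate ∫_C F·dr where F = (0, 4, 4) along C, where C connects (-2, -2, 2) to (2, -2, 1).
-4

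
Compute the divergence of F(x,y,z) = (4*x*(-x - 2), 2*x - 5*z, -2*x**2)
-8*x - 8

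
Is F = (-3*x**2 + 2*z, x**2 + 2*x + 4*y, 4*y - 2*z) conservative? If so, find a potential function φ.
No, ∇×F = (4, 2, 2*x + 2) ≠ 0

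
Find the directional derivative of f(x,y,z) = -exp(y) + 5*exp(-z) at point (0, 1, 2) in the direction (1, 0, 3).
-3*sqrt(10)*exp(-2)/2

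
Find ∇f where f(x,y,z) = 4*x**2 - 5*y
(8*x, -5, 0)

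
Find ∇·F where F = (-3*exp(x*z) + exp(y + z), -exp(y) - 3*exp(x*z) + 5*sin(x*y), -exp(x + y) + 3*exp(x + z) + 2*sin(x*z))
5*x*cos(x*y) + 2*x*cos(x*z) - 3*z*exp(x*z) - exp(y) + 3*exp(x + z)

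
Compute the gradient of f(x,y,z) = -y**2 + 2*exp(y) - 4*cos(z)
(0, -2*y + 2*exp(y), 4*sin(z))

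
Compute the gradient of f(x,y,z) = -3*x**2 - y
(-6*x, -1, 0)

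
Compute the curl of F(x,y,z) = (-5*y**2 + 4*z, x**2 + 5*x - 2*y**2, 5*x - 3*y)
(-3, -1, 2*x + 10*y + 5)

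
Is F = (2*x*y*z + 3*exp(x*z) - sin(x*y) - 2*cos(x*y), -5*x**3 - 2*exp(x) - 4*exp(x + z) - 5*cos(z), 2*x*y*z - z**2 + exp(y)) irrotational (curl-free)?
No, ∇×F = (2*x*z + exp(y) + 4*exp(x + z) - 5*sin(z), 2*x*y + 3*x*exp(x*z) - 2*y*z, -15*x**2 - 2*x*z - 2*x*sin(x*y) + x*cos(x*y) - 2*exp(x) - 4*exp(x + z))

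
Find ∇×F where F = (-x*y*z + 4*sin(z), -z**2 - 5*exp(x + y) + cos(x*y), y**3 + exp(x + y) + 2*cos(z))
(3*y**2 + 2*z + exp(x + y), -x*y - exp(x + y) + 4*cos(z), x*z - y*sin(x*y) - 5*exp(x + y))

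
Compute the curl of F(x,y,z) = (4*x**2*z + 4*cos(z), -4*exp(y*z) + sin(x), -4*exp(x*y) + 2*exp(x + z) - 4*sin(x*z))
(-4*x*exp(x*y) + 4*y*exp(y*z), 4*x**2 + 4*y*exp(x*y) + 4*z*cos(x*z) - 2*exp(x + z) - 4*sin(z), cos(x))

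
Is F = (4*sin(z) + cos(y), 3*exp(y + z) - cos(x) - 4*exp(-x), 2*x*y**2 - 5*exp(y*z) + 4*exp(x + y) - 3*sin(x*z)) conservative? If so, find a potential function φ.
No, ∇×F = (4*x*y - 5*z*exp(y*z) + 4*exp(x + y) - 3*exp(y + z), -2*y**2 + 3*z*cos(x*z) - 4*exp(x + y) + 4*cos(z), sin(x) + sin(y) + 4*exp(-x)) ≠ 0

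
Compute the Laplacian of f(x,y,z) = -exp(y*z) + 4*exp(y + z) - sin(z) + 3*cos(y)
-y**2*exp(y*z) - z**2*exp(y*z) + 8*exp(y + z) + sin(z) - 3*cos(y)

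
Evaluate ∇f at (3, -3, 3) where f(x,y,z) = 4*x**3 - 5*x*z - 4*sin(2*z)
(93, 0, -15 - 8*cos(6))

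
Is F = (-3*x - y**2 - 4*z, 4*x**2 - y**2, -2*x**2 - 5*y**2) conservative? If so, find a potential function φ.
No, ∇×F = (-10*y, 4*x - 4, 8*x + 2*y) ≠ 0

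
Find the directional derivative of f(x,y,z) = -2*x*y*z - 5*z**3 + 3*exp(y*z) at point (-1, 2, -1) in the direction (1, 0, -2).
2*sqrt(5)*(-6 + 13*exp(2))*exp(-2)/5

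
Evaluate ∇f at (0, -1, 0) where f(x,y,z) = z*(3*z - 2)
(0, 0, -2)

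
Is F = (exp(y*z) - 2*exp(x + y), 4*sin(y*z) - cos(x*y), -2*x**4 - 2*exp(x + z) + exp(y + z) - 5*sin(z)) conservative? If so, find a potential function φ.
No, ∇×F = (-4*y*cos(y*z) + exp(y + z), 8*x**3 + y*exp(y*z) + 2*exp(x + z), y*sin(x*y) - z*exp(y*z) + 2*exp(x + y)) ≠ 0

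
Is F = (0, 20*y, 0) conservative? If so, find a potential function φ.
Yes, F is conservative. φ = 10*y**2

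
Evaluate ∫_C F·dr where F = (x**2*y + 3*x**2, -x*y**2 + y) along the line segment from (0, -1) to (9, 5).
2589/2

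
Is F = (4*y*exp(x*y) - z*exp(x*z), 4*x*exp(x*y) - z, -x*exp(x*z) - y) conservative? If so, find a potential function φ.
Yes, F is conservative. φ = -y*z + 4*exp(x*y) - exp(x*z)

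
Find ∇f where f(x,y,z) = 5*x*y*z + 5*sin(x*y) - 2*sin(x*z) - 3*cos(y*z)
(5*y*z + 5*y*cos(x*y) - 2*z*cos(x*z), 5*x*z + 5*x*cos(x*y) + 3*z*sin(y*z), 5*x*y - 2*x*cos(x*z) + 3*y*sin(y*z))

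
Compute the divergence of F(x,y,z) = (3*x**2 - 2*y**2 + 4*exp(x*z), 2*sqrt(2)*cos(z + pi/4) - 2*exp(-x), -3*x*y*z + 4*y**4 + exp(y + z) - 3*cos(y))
-3*x*y + 6*x + 4*z*exp(x*z) + exp(y + z)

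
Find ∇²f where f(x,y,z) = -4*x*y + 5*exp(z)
5*exp(z)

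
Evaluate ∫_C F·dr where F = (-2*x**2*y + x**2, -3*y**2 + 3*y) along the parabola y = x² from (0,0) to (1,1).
13/30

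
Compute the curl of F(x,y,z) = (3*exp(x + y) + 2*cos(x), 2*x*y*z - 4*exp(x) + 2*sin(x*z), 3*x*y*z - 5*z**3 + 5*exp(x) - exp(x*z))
(x*(-2*y + 3*z - 2*cos(x*z)), -3*y*z + z*exp(x*z) - 5*exp(x), 2*y*z + 2*z*cos(x*z) - 4*exp(x) - 3*exp(x + y))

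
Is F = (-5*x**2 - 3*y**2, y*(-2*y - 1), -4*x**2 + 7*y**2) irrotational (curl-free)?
No, ∇×F = (14*y, 8*x, 6*y)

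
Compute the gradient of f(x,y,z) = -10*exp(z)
(0, 0, -10*exp(z))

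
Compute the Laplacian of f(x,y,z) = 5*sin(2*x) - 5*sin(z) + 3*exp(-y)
-20*sin(2*x) + 5*sin(z) + 3*exp(-y)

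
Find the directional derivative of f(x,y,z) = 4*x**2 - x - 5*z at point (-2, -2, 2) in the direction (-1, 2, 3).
sqrt(14)/7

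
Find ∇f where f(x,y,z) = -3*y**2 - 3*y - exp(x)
(-exp(x), -6*y - 3, 0)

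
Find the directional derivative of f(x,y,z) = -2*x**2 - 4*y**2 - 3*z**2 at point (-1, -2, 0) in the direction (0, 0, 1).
0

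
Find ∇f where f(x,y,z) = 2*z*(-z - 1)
(0, 0, -4*z - 2)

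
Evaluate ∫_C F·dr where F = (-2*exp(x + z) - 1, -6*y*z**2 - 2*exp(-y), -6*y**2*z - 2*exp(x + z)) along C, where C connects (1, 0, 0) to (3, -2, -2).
-52 + 2*exp(2)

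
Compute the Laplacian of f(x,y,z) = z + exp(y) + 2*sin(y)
exp(y) - 2*sin(y)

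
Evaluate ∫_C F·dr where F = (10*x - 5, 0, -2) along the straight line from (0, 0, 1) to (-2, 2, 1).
30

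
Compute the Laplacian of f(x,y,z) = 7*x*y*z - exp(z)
-exp(z)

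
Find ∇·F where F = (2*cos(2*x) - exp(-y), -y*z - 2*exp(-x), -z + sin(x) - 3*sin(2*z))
-z - 4*sin(2*x) - 6*cos(2*z) - 1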